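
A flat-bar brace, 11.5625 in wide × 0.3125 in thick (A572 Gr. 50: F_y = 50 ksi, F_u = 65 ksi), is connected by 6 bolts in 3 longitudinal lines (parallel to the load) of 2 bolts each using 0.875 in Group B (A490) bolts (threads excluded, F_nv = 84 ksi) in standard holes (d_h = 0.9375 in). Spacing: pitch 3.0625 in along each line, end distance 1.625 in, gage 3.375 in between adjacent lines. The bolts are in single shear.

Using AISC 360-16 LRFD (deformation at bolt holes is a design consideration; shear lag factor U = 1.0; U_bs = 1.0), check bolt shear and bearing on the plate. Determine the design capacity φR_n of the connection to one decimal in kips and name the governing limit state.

159.4 kips (bearing governs)

Bolt shear: A_b = π(0.875)²/4 = 0.60132 in². φR_n = 0.75 × 84 × 0.60132 × 6 × 1 = 227.3 kips.
Bearing (0.3125 in plate, F_u = 65 ksi): end bolts L_c = 1.625 − 0.9375/2 = 1.15625, R_n = min(1.2×1.15625×0.3125×65, 2.4×0.875×0.3125×65) = 28.184 kips/bolt; interior L_c = 3.0625 − 0.9375 = 2.125, R_n = 42.656 kips/bolt. φR_n = 0.75 × (3×28.184 + 3×42.656) = 159.4 kips.
Governing: min(227.3, 159.4) = 159.4 kips → bearing.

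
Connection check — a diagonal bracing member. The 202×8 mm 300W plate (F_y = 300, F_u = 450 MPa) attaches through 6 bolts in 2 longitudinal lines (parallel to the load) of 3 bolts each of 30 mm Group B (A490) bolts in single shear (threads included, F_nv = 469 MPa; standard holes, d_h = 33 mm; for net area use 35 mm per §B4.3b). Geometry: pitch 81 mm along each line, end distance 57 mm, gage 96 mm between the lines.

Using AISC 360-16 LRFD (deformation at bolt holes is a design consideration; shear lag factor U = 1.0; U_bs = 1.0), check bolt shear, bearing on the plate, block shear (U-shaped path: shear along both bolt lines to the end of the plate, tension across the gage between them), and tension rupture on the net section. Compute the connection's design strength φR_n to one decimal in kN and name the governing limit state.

Bolt shear: A_b = π(30)²/4 = 706.86 mm². φR_n = 0.75 × 469 × 706.86 × 6 × 1 = 1491.8 kN.
Bearing (8 mm plate, F_u = 450 MPa): end bolts L_c = 57 − 33/2 = 40.5, R_n = min(1.2×40.5×8×450, 2.4×30×8×450) = 174.96 kN/bolt; interior L_c = 81 − 33 = 48, R_n = 207.36 kN/bolt. φR_n = 0.75 × (2×174.96 + 4×207.36) = 884.5 kN.
Block shear: shear path 2×[57+2×81] = 2×219 mm, A_gv = 3504, A_nv = 2×(219 − 2.5×35)×8 = 2104 mm²; tension across gage: (96 − 1×35)×8 = 488 mm². R_n = min(0.6×450×2104, 0.6×300×3504) + 1.0×450×488 = min(568.08, 630.72) + 219.6 = 787.68 kN. φR_n = 0.75 × 787.68 = 590.8 kN.
Tension rupture (net): A_n = (202 − 2×35)×8 = 1056 mm² (U = 1.0, A_e = A_n). φR_n = 0.75 × 450 × 1056 = 356.4 kN.
Governing: min(1491.8, 884.5, 590.8, 356.4) = 356.4 kN → net-section rupture.

356.4 kN (net-section rupture governs)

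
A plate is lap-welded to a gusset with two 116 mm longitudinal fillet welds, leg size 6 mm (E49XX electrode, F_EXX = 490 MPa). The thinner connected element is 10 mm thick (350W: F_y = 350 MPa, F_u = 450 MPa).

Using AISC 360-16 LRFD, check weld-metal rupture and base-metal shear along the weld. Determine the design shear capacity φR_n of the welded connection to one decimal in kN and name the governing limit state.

Weld metal: throat = 0.707×6 = 4.242 mm, L = 2×116 = 232 mm. φR_n = 0.75 × 0.6 × 490 × 4.242 × 232 = 217.0 kN.
Base metal shear (10 mm plate): yield φR_n = 1.0×0.6×350×10×232 = 487.2 kN; rupture φR_n = 0.75×0.6×450×10×232 = 469.8 kN; take 469.8 kN (rupture).
Governing: min(217.0, 469.8) = 217.0 kN → weld metal.

217.0 kN (weld metal governs)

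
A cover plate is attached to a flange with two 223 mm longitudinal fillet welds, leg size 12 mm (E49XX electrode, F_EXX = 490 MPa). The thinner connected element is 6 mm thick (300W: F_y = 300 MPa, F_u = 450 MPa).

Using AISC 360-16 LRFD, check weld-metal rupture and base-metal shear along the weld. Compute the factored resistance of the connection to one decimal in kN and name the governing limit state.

Weld metal: throat = 0.707×12 = 8.484 mm, L = 2×223 = 446 mm. φR_n = 0.75 × 0.6 × 490 × 8.484 × 446 = 834.3 kN.
Base metal shear (6 mm plate): yield φR_n = 1.0×0.6×300×6×446 = 481.7 kN; rupture φR_n = 0.75×0.6×450×6×446 = 541.9 kN; take 481.7 kN (yield).
Governing: min(834.3, 481.7) = 481.7 kN → base-metal shear.

481.7 kN (base-metal shear governs)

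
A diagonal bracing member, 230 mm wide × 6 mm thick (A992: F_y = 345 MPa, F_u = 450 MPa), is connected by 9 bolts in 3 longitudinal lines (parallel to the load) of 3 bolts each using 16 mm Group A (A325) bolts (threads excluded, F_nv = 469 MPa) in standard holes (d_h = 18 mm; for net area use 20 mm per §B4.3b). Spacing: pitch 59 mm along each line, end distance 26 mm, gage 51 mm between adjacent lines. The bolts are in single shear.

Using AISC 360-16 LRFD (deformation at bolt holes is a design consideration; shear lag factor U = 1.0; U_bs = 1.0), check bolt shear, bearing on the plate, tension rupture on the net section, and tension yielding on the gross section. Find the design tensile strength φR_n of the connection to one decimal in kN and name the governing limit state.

Bolt shear: A_b = π(16)²/4 = 201.06 mm². φR_n = 0.75 × 469 × 201.06 × 9 × 1 = 636.5 kN.
Bearing (6 mm plate, F_u = 450 MPa): end bolts L_c = 26 − 18/2 = 17, R_n = min(1.2×17×6×450, 2.4×16×6×450) = 55.08 kN/bolt; interior L_c = 59 − 18 = 41, R_n = 103.68 kN/bolt. φR_n = 0.75 × (3×55.08 + 6×103.68) = 590.5 kN.
Tension rupture (net): A_n = (230 − 3×20)×6 = 1020 mm² (U = 1.0, A_e = A_n). φR_n = 0.75 × 450 × 1020 = 344.3 kN.
Tension yield (gross): A_g = 230×6 = 1380 mm². φR_n = 0.90 × 345 × 1380 = 428.5 kN.
Governing: min(636.5, 590.5, 344.3, 428.5) = 344.3 kN → net-section rupture.

344.3 kN (net-section rupture governs)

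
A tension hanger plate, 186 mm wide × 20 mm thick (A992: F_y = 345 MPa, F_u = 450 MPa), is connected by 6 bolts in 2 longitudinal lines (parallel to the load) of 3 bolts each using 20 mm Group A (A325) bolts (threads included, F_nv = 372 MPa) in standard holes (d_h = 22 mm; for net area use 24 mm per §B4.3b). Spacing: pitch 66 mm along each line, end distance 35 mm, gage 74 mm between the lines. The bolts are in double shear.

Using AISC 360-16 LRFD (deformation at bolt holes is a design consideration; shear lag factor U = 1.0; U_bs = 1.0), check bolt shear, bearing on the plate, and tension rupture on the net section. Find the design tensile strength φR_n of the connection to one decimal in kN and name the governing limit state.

931.5 kN (net-section rupture governs)

Bolt shear: A_b = π(20)²/4 = 314.16 mm². φR_n = 0.75 × 372 × 314.16 × 6 × 2 = 1051.8 kN.
Bearing (20 mm plate, F_u = 450 MPa): end bolts L_c = 35 − 22/2 = 24, R_n = min(1.2×24×20×450, 2.4×20×20×450) = 259.2 kN/bolt; interior L_c = 66 − 22 = 44, R_n = 432 kN/bolt. φR_n = 0.75 × (2×259.2 + 4×432) = 1684.8 kN.
Tension rupture (net): A_n = (186 − 2×24)×20 = 2760 mm² (U = 1.0, A_e = A_n). φR_n = 0.75 × 450 × 2760 = 931.5 kN.
Governing: min(1051.8, 1684.8, 931.5) = 931.5 kN → net-section rupture.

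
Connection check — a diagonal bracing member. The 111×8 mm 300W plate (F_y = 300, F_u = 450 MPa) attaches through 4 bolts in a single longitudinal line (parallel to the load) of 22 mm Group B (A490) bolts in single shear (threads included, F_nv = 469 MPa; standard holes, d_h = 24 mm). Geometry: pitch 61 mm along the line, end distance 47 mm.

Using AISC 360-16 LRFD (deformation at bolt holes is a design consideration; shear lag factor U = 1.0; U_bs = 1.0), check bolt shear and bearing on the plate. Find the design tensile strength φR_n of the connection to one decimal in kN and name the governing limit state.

473.0 kN (bearing governs)

Bolt shear: A_b = π(22)²/4 = 380.13 mm². φR_n = 0.75 × 469 × 380.13 × 4 × 1 = 534.8 kN.
Bearing (8 mm plate, F_u = 450 MPa): end bolts L_c = 47 − 24/2 = 35, R_n = min(1.2×35×8×450, 2.4×22×8×450) = 151.2 kN/bolt; interior L_c = 61 − 24 = 37, R_n = 159.84 kN/bolt. φR_n = 0.75 × (1×151.2 + 3×159.84) = 473.0 kN.
Governing: min(534.8, 473.0) = 473.0 kN → bearing.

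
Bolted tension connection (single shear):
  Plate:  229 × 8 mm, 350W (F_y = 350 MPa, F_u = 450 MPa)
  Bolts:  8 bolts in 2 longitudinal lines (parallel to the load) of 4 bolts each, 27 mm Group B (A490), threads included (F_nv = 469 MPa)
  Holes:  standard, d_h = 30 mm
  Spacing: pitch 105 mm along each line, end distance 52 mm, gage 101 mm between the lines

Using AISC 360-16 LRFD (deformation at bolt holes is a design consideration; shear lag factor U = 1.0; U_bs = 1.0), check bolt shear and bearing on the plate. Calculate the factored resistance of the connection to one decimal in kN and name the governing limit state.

Bolt shear: A_b = π(27)²/4 = 572.56 mm². φR_n = 0.75 × 469 × 572.56 × 8 × 1 = 1611.2 kN.
Bearing (8 mm plate, F_u = 450 MPa): end bolts L_c = 52 − 30/2 = 37, R_n = min(1.2×37×8×450, 2.4×27×8×450) = 159.84 kN/bolt; interior L_c = 105 − 30 = 75, R_n = 233.28 kN/bolt. φR_n = 0.75 × (2×159.84 + 6×233.28) = 1289.5 kN.
Governing: min(1611.2, 1289.5) = 1289.5 kN → bearing.

1289.5 kN (bearing governs)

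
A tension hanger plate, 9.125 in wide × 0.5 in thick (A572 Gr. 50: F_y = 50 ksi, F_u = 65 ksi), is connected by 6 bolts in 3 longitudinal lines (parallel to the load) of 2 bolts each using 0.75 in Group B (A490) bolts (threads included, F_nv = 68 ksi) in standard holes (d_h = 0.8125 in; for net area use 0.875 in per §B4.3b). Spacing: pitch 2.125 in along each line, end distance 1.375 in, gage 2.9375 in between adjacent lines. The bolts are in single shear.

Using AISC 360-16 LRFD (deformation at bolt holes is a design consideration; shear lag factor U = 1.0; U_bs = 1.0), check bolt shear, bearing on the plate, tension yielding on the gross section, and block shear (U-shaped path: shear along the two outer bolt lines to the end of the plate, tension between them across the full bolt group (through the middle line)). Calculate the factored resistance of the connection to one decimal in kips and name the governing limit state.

135.2 kips (bolt shear governs)

Bolt shear: A_b = π(0.75)²/4 = 0.44179 in². φR_n = 0.75 × 68 × 0.44179 × 6 × 1 = 135.2 kips.
Bearing (0.5 in plate, F_u = 65 ksi): end bolts L_c = 1.375 − 0.8125/2 = 0.96875, R_n = min(1.2×0.96875×0.5×65, 2.4×0.75×0.5×65) = 37.781 kips/bolt; interior L_c = 2.125 − 0.8125 = 1.3125, R_n = 51.188 kips/bolt. φR_n = 0.75 × (3×37.781 + 3×51.188) = 200.2 kips.
Tension yield (gross): A_g = 9.125×0.5 = 4.5625 in². φR_n = 0.90 × 50 × 4.5625 = 205.3 kips.
Block shear: shear path 2×[1.375+1×2.125] = 2×3.5 in, A_gv = 3.5, A_nv = 2×(3.5 − 1.5×0.875)×0.5 = 2.1875 in²; tension across gage: (5.875 − 2×0.875)×0.5 = 2.0625 in². R_n = min(0.6×65×2.1875, 0.6×50×3.5) + 1.0×65×2.0625 = min(85.313, 105) + 134.06 = 219.37 kips. φR_n = 0.75 × 219.37 = 164.5 kips.
Governing: min(135.2, 200.2, 205.3, 164.5) = 135.2 kips → bolt shear.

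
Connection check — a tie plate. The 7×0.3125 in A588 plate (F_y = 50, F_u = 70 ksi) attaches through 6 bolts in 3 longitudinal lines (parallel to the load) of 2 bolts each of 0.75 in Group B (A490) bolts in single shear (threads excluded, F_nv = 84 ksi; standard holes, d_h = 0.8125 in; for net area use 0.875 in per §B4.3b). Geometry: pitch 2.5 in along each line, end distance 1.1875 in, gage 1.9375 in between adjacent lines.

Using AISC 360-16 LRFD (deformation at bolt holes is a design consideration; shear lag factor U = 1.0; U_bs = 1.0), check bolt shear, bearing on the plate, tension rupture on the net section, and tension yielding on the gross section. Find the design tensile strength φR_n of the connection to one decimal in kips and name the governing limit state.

Bolt shear: A_b = π(0.75)²/4 = 0.44179 in². φR_n = 0.75 × 84 × 0.44179 × 6 × 1 = 167.0 kips.
Bearing (0.3125 in plate, F_u = 70 ksi): end bolts L_c = 1.1875 − 0.8125/2 = 0.78125, R_n = min(1.2×0.78125×0.3125×70, 2.4×0.75×0.3125×70) = 20.508 kips/bolt; interior L_c = 2.5 − 0.8125 = 1.6875, R_n = 39.375 kips/bolt. φR_n = 0.75 × (3×20.508 + 3×39.375) = 134.7 kips.
Tension rupture (net): A_n = (7 − 3×0.875)×0.3125 = 1.3672 in² (U = 1.0, A_e = A_n). φR_n = 0.75 × 70 × 1.3672 = 71.8 kips.
Tension yield (gross): A_g = 7×0.3125 = 2.1875 in². φR_n = 0.90 × 50 × 2.1875 = 98.4 kips.
Governing: min(167.0, 134.7, 71.8, 98.4) = 71.8 kips → net-section rupture.

71.8 kips (net-section rupture governs)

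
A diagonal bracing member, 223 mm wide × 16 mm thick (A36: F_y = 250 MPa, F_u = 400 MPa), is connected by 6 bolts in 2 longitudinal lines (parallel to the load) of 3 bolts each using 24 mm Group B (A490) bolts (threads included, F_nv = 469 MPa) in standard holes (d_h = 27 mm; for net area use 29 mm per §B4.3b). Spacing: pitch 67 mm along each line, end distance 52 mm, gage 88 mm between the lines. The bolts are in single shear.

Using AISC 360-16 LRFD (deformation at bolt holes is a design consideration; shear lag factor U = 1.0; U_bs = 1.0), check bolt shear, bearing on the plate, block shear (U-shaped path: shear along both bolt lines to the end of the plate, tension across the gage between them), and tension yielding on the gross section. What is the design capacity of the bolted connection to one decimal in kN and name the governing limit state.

802.8 kN (gross-section yield governs)

Bolt shear: A_b = π(24)²/4 = 452.39 mm². φR_n = 0.75 × 469 × 452.39 × 6 × 1 = 954.8 kN.
Bearing (16 mm plate, F_u = 400 MPa): end bolts L_c = 52 − 27/2 = 38.5, R_n = min(1.2×38.5×16×400, 2.4×24×16×400) = 295.68 kN/bolt; interior L_c = 67 − 27 = 40, R_n = 307.2 kN/bolt. φR_n = 0.75 × (2×295.68 + 4×307.2) = 1365.1 kN.
Block shear: shear path 2×[52+2×67] = 2×186 mm, A_gv = 5952, A_nv = 2×(186 − 2.5×29)×16 = 3632 mm²; tension across gage: (88 − 1×29)×16 = 944 mm². R_n = min(0.6×400×3632, 0.6×250×5952) + 1.0×400×944 = min(871.68, 892.8) + 377.6 = 1249.3 kN. φR_n = 0.75 × 1249.3 = 937.0 kN.
Tension yield (gross): A_g = 223×16 = 3568 mm². φR_n = 0.90 × 250 × 3568 = 802.8 kN.
Governing: min(954.8, 1365.1, 937.0, 802.8) = 802.8 kN → gross-section yield.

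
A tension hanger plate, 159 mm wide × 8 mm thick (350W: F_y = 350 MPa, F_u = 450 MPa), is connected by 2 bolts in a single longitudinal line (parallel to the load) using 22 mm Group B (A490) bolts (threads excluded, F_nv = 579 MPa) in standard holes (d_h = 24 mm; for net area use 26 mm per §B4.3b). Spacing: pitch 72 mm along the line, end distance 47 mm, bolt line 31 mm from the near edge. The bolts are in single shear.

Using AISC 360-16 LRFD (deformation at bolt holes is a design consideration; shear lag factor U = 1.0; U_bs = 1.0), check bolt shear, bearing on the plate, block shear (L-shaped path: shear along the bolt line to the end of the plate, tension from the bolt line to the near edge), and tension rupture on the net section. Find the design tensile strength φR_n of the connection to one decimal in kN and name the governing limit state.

178.2 kN (block shear governs)

Bolt shear: A_b = π(22)²/4 = 380.13 mm². φR_n = 0.75 × 579 × 380.13 × 2 × 1 = 330.1 kN.
Bearing (8 mm plate, F_u = 450 MPa): end bolts L_c = 47 − 24/2 = 35, R_n = min(1.2×35×8×450, 2.4×22×8×450) = 151.2 kN/bolt; interior L_c = 72 − 24 = 48, R_n = 190.08 kN/bolt. φR_n = 0.75 × (1×151.2 + 1×190.08) = 256.0 kN.
Block shear: shear path 1×[47+1×72] = 1×119 mm, A_gv = 952, A_nv = 1×(119 − 1.5×26)×8 = 640 mm²; tension to near edge: (31 − 0.5×26)×8 = 144 mm². R_n = min(0.6×450×640, 0.6×350×952) + 1.0×450×144 = min(172.8, 199.92) + 64.8 = 237.6 kN. φR_n = 0.75 × 237.6 = 178.2 kN.
Tension rupture (net): A_n = (159 − 1×26)×8 = 1064 mm² (U = 1.0, A_e = A_n). φR_n = 0.75 × 450 × 1064 = 359.1 kN.
Governing: min(330.1, 256.0, 178.2, 359.1) = 178.2 kN → block shear.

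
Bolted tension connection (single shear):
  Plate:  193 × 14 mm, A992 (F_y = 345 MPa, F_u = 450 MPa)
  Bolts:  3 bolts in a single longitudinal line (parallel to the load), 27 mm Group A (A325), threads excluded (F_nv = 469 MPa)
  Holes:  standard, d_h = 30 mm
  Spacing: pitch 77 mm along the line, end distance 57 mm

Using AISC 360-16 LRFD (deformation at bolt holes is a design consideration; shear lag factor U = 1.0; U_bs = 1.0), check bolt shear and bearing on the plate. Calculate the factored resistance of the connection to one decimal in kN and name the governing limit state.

Bolt shear: A_b = π(27)²/4 = 572.56 mm². φR_n = 0.75 × 469 × 572.56 × 3 × 1 = 604.2 kN.
Bearing (14 mm plate, F_u = 450 MPa): end bolts L_c = 57 − 30/2 = 42, R_n = min(1.2×42×14×450, 2.4×27×14×450) = 317.52 kN/bolt; interior L_c = 77 − 30 = 47, R_n = 355.32 kN/bolt. φR_n = 0.75 × (1×317.52 + 2×355.32) = 771.1 kN.
Governing: min(604.2, 771.1) = 604.2 kN → bolt shear.

604.2 kN (bolt shear governs)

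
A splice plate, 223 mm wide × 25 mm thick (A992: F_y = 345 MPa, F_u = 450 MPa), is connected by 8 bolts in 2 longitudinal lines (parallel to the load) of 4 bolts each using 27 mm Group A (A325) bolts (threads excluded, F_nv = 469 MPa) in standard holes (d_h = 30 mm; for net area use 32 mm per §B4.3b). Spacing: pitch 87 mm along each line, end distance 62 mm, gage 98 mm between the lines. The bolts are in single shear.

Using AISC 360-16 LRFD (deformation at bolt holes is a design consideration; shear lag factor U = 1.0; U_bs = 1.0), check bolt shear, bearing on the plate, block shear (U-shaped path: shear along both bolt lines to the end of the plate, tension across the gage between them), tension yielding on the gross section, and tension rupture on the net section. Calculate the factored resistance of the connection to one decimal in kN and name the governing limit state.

1341.6 kN (net-section rupture governs)

Bolt shear: A_b = π(27)²/4 = 572.56 mm². φR_n = 0.75 × 469 × 572.56 × 8 × 1 = 1611.2 kN.
Bearing (25 mm plate, F_u = 450 MPa): end bolts L_c = 62 − 30/2 = 47, R_n = min(1.2×47×25×450, 2.4×27×25×450) = 634.5 kN/bolt; interior L_c = 87 − 30 = 57, R_n = 729 kN/bolt. φR_n = 0.75 × (2×634.5 + 6×729) = 4232.3 kN.
Block shear: shear path 2×[62+3×87] = 2×323 mm, A_gv = 16150, A_nv = 2×(323 − 3.5×32)×25 = 10550 mm²; tension across gage: (98 − 1×32)×25 = 1650 mm². R_n = min(0.6×450×10550, 0.6×345×16150) + 1.0×450×1650 = min(2848.5, 3343.1) + 742.5 = 3591 kN. φR_n = 0.75 × 3591 = 2693.3 kN.
Tension yield (gross): A_g = 223×25 = 5575 mm². φR_n = 0.90 × 345 × 5575 = 1731.0 kN.
Tension rupture (net): A_n = (223 − 2×32)×25 = 3975 mm² (U = 1.0, A_e = A_n). φR_n = 0.75 × 450 × 3975 = 1341.6 kN.
Governing: min(1611.2, 4232.3, 2693.3, 1731.0, 1341.6) = 1341.6 kN → net-section rupture.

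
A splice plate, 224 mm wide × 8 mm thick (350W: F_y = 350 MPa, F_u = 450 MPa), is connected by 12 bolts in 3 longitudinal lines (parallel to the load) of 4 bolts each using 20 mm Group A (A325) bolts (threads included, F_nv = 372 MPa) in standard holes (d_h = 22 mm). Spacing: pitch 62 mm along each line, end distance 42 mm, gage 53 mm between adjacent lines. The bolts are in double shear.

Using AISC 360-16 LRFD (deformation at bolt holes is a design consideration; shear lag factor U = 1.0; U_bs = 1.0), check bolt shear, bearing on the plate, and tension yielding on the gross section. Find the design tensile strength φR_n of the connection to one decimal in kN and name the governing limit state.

Bolt shear: A_b = π(20)²/4 = 314.16 mm². φR_n = 0.75 × 372 × 314.16 × 12 × 2 = 2103.6 kN.
Bearing (8 mm plate, F_u = 450 MPa): end bolts L_c = 42 − 22/2 = 31, R_n = min(1.2×31×8×450, 2.4×20×8×450) = 133.92 kN/bolt; interior L_c = 62 − 22 = 40, R_n = 172.8 kN/bolt. φR_n = 0.75 × (3×133.92 + 9×172.8) = 1467.7 kN.
Tension yield (gross): A_g = 224×8 = 1792 mm². φR_n = 0.90 × 350 × 1792 = 564.5 kN.
Governing: min(2103.6, 1467.7, 564.5) = 564.5 kN → gross-section yield.

564.5 kN (gross-section yield governs)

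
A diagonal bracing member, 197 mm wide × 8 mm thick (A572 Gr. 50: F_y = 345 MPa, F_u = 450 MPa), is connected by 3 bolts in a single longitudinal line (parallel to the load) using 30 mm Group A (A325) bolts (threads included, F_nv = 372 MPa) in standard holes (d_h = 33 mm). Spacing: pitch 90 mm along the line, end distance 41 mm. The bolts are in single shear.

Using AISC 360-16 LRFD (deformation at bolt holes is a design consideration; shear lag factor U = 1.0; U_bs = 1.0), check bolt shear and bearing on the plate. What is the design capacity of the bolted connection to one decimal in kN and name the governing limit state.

Bolt shear: A_b = π(30)²/4 = 706.86 mm². φR_n = 0.75 × 372 × 706.86 × 3 × 1 = 591.6 kN.
Bearing (8 mm plate, F_u = 450 MPa): end bolts L_c = 41 − 33/2 = 24.5, R_n = min(1.2×24.5×8×450, 2.4×30×8×450) = 105.84 kN/bolt; interior L_c = 90 − 33 = 57, R_n = 246.24 kN/bolt. φR_n = 0.75 × (1×105.84 + 2×246.24) = 448.7 kN.
Governing: min(591.6, 448.7) = 448.7 kN → bearing.

448.7 kN (bearing governs)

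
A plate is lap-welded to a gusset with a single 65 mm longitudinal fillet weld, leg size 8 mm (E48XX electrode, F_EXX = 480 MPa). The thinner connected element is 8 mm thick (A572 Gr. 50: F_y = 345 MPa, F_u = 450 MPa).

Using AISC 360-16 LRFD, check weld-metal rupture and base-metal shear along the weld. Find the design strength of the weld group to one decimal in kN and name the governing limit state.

Weld metal: throat = 0.707×8 = 5.656 mm, L = 65 mm. φR_n = 0.75 × 0.6 × 480 × 5.656 × 65 = 79.4 kN.
Base metal shear (8 mm plate): yield φR_n = 1.0×0.6×345×8×65 = 107.6 kN; rupture φR_n = 0.75×0.6×450×8×65 = 105.3 kN; take 105.3 kN (rupture).
Governing: min(79.4, 105.3) = 79.4 kN → weld metal.

79.4 kN (weld metal governs)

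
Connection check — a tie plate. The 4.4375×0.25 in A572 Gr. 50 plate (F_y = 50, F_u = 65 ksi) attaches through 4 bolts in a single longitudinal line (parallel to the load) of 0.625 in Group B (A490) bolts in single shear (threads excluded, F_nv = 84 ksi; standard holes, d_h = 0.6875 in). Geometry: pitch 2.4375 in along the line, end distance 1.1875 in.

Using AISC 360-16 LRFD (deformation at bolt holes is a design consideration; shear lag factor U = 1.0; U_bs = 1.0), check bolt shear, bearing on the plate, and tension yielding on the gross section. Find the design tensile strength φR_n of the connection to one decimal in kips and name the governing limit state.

Bolt shear: A_b = π(0.625)²/4 = 0.3068 in². φR_n = 0.75 × 84 × 0.3068 × 4 × 1 = 77.3 kips.
Bearing (0.25 in plate, F_u = 65 ksi): end bolts L_c = 1.1875 − 0.6875/2 = 0.84375, R_n = min(1.2×0.84375×0.25×65, 2.4×0.625×0.25×65) = 16.453 kips/bolt; interior L_c = 2.4375 − 0.6875 = 1.75, R_n = 24.375 kips/bolt. φR_n = 0.75 × (1×16.453 + 3×24.375) = 67.2 kips.
Tension yield (gross): A_g = 4.4375×0.25 = 1.1094 in². φR_n = 0.90 × 50 × 1.1094 = 49.9 kips.
Governing: min(77.3, 67.2, 49.9) = 49.9 kips → gross-section yield.

49.9 kips (gross-section yield governs)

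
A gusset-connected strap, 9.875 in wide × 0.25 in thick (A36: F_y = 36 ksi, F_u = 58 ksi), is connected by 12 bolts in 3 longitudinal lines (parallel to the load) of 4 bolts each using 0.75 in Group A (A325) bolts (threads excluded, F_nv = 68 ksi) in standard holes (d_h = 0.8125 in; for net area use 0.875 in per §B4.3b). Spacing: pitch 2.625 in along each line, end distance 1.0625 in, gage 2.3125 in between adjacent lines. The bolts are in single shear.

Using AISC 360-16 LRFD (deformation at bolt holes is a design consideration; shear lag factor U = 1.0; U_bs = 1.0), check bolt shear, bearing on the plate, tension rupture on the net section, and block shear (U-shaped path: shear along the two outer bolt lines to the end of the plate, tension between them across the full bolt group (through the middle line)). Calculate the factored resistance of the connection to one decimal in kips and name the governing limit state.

Bolt shear: A_b = π(0.75)²/4 = 0.44179 in². φR_n = 0.75 × 68 × 0.44179 × 12 × 1 = 270.4 kips.
Bearing (0.25 in plate, F_u = 58 ksi): end bolts L_c = 1.0625 − 0.8125/2 = 0.65625, R_n = min(1.2×0.65625×0.25×58, 2.4×0.75×0.25×58) = 11.419 kips/bolt; interior L_c = 2.625 − 0.8125 = 1.8125, R_n = 26.1 kips/bolt. φR_n = 0.75 × (3×11.419 + 9×26.1) = 201.9 kips.
Tension rupture (net): A_n = (9.875 − 3×0.875)×0.25 = 1.8125 in² (U = 1.0, A_e = A_n). φR_n = 0.75 × 58 × 1.8125 = 78.8 kips.
Block shear: shear path 2×[1.0625+3×2.625] = 2×8.9375 in, A_gv = 4.4688, A_nv = 2×(8.9375 − 3.5×0.875)×0.25 = 2.9375 in²; tension across gage: (4.625 − 2×0.875)×0.25 = 0.71875 in². R_n = min(0.6×58×2.9375, 0.6×36×4.4688) + 1.0×58×0.71875 = min(102.23, 96.526) + 41.688 = 138.21 kips. φR_n = 0.75 × 138.21 = 103.7 kips.
Governing: min(270.4, 201.9, 78.8, 103.7) = 78.8 kips → net-section rupture.

78.8 kips (net-section rupture governs)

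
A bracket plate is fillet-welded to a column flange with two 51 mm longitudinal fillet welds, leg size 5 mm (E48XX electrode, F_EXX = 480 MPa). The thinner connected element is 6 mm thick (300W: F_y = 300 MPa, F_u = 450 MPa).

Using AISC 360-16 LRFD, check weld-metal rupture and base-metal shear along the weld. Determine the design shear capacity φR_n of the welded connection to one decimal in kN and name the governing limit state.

Weld metal: throat = 0.707×5 = 3.535 mm, L = 2×51 = 102 mm. φR_n = 0.75 × 0.6 × 480 × 3.535 × 102 = 77.9 kN.
Base metal shear (6 mm plate): yield φR_n = 1.0×0.6×300×6×102 = 110.2 kN; rupture φR_n = 0.75×0.6×450×6×102 = 123.9 kN; take 110.2 kN (yield).
Governing: min(77.9, 110.2) = 77.9 kN → weld metal.

77.9 kN (weld metal governs)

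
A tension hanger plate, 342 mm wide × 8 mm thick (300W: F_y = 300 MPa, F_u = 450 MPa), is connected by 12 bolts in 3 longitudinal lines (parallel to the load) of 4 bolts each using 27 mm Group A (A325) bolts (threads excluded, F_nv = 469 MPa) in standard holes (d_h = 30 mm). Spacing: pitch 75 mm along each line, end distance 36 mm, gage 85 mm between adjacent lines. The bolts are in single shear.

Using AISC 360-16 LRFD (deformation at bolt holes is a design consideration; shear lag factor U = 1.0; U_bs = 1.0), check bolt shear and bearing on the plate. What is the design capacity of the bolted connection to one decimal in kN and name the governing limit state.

Bolt shear: A_b = π(27)²/4 = 572.56 mm². φR_n = 0.75 × 469 × 572.56 × 12 × 1 = 2416.8 kN.
Bearing (8 mm plate, F_u = 450 MPa): end bolts L_c = 36 − 30/2 = 21, R_n = min(1.2×21×8×450, 2.4×27×8×450) = 90.72 kN/bolt; interior L_c = 75 − 30 = 45, R_n = 194.4 kN/bolt. φR_n = 0.75 × (3×90.72 + 9×194.4) = 1516.3 kN.
Governing: min(2416.8, 1516.3) = 1516.3 kN → bearing.

1516.3 kN (bearing governs)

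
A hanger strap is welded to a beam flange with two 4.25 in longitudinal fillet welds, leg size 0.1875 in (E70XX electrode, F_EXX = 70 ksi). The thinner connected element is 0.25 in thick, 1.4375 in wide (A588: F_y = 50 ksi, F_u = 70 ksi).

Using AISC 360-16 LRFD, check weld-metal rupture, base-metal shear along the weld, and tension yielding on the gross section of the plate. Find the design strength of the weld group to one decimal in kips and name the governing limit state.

16.2 kips (gross-section yield governs)

Weld metal: throat = 0.707×0.1875 = 0.13256 in, L = 2×4.25 = 8.5 in. φR_n = 0.75 × 0.6 × 70 × 0.13256 × 8.5 = 35.5 kips.
Base metal shear (0.25 in plate): yield φR_n = 1.0×0.6×50×0.25×8.5 = 63.8 kips; rupture φR_n = 0.75×0.6×70×0.25×8.5 = 66.9 kips; take 63.8 kips (yield).
Tension yield (gross): A_g = 1.4375×0.25 = 0.35938 in². φR_n = 0.90 × 50 × 0.35938 = 16.2 kips.
Governing: min(35.5, 63.8, 16.2) = 16.2 kips → gross-section yield.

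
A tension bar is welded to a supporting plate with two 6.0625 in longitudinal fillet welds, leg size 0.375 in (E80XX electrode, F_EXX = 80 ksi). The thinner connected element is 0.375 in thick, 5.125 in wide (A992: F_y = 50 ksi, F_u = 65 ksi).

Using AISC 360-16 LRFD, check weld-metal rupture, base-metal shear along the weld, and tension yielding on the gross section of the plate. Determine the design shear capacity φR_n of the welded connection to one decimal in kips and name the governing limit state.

Weld metal: throat = 0.707×0.375 = 0.26513 in, L = 2×6.0625 = 12.125 in. φR_n = 0.75 × 0.6 × 80 × 0.26513 × 12.125 = 115.7 kips.
Base metal shear (0.375 in plate): yield φR_n = 1.0×0.6×50×0.375×12.125 = 136.4 kips; rupture φR_n = 0.75×0.6×65×0.375×12.125 = 133.0 kips; take 133.0 kips (rupture).
Tension yield (gross): A_g = 5.125×0.375 = 1.9219 in². φR_n = 0.90 × 50 × 1.9219 = 86.5 kips.
Governing: min(115.7, 133.0, 86.5) = 86.5 kips → gross-section yield.

86.5 kips (gross-section yield governs)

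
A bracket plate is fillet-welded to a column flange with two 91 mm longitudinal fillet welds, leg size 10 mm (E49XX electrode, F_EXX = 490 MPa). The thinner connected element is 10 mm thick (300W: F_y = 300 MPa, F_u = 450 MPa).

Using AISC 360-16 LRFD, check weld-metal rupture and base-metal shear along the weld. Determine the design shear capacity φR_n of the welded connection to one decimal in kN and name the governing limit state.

283.7 kN (weld metal governs)

Weld metal: throat = 0.707×10 = 7.07 mm, L = 2×91 = 182 mm. φR_n = 0.75 × 0.6 × 490 × 7.07 × 182 = 283.7 kN.
Base metal shear (10 mm plate): yield φR_n = 1.0×0.6×300×10×182 = 327.6 kN; rupture φR_n = 0.75×0.6×450×10×182 = 368.6 kN; take 327.6 kN (yield).
Governing: min(283.7, 327.6) = 283.7 kN → weld metal.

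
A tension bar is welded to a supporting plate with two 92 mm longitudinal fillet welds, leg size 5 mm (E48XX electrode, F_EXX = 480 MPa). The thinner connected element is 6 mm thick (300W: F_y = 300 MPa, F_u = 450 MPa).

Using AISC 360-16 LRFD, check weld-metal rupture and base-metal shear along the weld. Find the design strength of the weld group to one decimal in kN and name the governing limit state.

140.5 kN (weld metal governs)

Weld metal: throat = 0.707×5 = 3.535 mm, L = 2×92 = 184 mm. φR_n = 0.75 × 0.6 × 480 × 3.535 × 184 = 140.5 kN.
Base metal shear (6 mm plate): yield φR_n = 1.0×0.6×300×6×184 = 198.7 kN; rupture φR_n = 0.75×0.6×450×6×184 = 223.6 kN; take 198.7 kN (yield).
Governing: min(140.5, 198.7) = 140.5 kN → weld metal.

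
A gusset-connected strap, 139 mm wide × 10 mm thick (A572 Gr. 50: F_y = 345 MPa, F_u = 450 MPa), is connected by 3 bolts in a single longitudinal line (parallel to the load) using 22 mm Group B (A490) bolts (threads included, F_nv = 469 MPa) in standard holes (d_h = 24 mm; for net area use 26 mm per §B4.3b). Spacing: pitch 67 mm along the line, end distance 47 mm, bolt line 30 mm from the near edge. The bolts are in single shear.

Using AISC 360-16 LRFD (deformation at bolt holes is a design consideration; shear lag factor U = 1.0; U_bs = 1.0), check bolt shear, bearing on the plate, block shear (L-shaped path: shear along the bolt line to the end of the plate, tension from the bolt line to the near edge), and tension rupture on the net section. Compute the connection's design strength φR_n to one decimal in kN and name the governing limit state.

292.3 kN (block shear governs)

Bolt shear: A_b = π(22)²/4 = 380.13 mm². φR_n = 0.75 × 469 × 380.13 × 3 × 1 = 401.1 kN.
Bearing (10 mm plate, F_u = 450 MPa): end bolts L_c = 47 − 24/2 = 35, R_n = min(1.2×35×10×450, 2.4×22×10×450) = 189 kN/bolt; interior L_c = 67 − 24 = 43, R_n = 232.2 kN/bolt. φR_n = 0.75 × (1×189 + 2×232.2) = 490.1 kN.
Block shear: shear path 1×[47+2×67] = 1×181 mm, A_gv = 1810, A_nv = 1×(181 − 2.5×26)×10 = 1160 mm²; tension to near edge: (30 − 0.5×26)×10 = 170 mm². R_n = min(0.6×450×1160, 0.6×345×1810) + 1.0×450×170 = min(313.2, 374.67) + 76.5 = 389.7 kN. φR_n = 0.75 × 389.7 = 292.3 kN.
Tension rupture (net): A_n = (139 − 1×26)×10 = 1130 mm² (U = 1.0, A_e = A_n). φR_n = 0.75 × 450 × 1130 = 381.4 kN.
Governing: min(401.1, 490.1, 292.3, 381.4) = 292.3 kN → block shear.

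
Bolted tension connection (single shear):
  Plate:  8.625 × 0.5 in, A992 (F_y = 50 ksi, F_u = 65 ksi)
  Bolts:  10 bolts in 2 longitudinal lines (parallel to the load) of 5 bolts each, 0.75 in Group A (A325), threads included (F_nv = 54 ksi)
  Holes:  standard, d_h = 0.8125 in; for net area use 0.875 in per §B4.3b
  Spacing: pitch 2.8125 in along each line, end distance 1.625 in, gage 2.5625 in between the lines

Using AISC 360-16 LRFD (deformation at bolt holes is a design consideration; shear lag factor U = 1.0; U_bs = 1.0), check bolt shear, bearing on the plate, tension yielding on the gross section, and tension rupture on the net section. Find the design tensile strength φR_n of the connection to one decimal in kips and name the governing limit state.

167.6 kips (net-section rupture governs)

Bolt shear: A_b = π(0.75)²/4 = 0.44179 in². φR_n = 0.75 × 54 × 0.44179 × 10 × 1 = 178.9 kips.
Bearing (0.5 in plate, F_u = 65 ksi): end bolts L_c = 1.625 − 0.8125/2 = 1.21875, R_n = min(1.2×1.21875×0.5×65, 2.4×0.75×0.5×65) = 47.531 kips/bolt; interior L_c = 2.8125 − 0.8125 = 2, R_n = 58.5 kips/bolt. φR_n = 0.75 × (2×47.531 + 8×58.5) = 422.3 kips.
Tension yield (gross): A_g = 8.625×0.5 = 4.3125 in². φR_n = 0.90 × 50 × 4.3125 = 194.1 kips.
Tension rupture (net): A_n = (8.625 − 2×0.875)×0.5 = 3.4375 in² (U = 1.0, A_e = A_n). φR_n = 0.75 × 65 × 3.4375 = 167.6 kips.
Governing: min(178.9, 422.3, 194.1, 167.6) = 167.6 kips → net-section rupture.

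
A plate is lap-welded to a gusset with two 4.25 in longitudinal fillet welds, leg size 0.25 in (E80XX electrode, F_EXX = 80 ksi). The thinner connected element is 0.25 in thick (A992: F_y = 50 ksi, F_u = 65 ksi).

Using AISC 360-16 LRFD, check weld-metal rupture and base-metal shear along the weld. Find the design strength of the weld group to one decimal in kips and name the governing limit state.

Weld metal: throat = 0.707×0.25 = 0.17675 in, L = 2×4.25 = 8.5 in. φR_n = 0.75 × 0.6 × 80 × 0.17675 × 8.5 = 54.1 kips.
Base metal shear (0.25 in plate): yield φR_n = 1.0×0.6×50×0.25×8.5 = 63.8 kips; rupture φR_n = 0.75×0.6×65×0.25×8.5 = 62.2 kips; take 62.2 kips (rupture).
Governing: min(54.1, 62.2) = 54.1 kips → weld metal.

54.1 kips (weld metal governs)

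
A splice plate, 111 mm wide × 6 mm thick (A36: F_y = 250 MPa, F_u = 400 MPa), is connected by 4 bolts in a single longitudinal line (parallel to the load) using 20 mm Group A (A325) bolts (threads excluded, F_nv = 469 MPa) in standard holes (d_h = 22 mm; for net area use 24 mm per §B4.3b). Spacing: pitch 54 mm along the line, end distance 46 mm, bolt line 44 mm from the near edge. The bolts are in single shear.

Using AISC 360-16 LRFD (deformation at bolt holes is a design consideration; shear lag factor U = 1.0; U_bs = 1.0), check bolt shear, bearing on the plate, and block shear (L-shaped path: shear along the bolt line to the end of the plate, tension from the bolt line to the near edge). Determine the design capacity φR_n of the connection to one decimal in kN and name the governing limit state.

Bolt shear: A_b = π(20)²/4 = 314.16 mm². φR_n = 0.75 × 469 × 314.16 × 4 × 1 = 442.0 kN.
Bearing (6 mm plate, F_u = 400 MPa): end bolts L_c = 46 − 22/2 = 35, R_n = min(1.2×35×6×400, 2.4×20×6×400) = 100.8 kN/bolt; interior L_c = 54 − 22 = 32, R_n = 92.16 kN/bolt. φR_n = 0.75 × (1×100.8 + 3×92.16) = 283.0 kN.
Block shear: shear path 1×[46+3×54] = 1×208 mm, A_gv = 1248, A_nv = 1×(208 − 3.5×24)×6 = 744 mm²; tension to near edge: (44 − 0.5×24)×6 = 192 mm². R_n = min(0.6×400×744, 0.6×250×1248) + 1.0×400×192 = min(178.56, 187.2) + 76.8 = 255.36 kN. φR_n = 0.75 × 255.36 = 191.5 kN.
Governing: min(442.0, 283.0, 191.5) = 191.5 kN → block shear.

191.5 kN (block shear governs)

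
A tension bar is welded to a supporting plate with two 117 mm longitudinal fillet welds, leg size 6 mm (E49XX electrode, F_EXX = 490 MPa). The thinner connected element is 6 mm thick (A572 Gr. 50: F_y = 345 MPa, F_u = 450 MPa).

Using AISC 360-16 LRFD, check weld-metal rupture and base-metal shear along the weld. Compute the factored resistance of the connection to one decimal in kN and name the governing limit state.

218.9 kN (weld metal governs)

Weld metal: throat = 0.707×6 = 4.242 mm, L = 2×117 = 234 mm. φR_n = 0.75 × 0.6 × 490 × 4.242 × 234 = 218.9 kN.
Base metal shear (6 mm plate): yield φR_n = 1.0×0.6×345×6×234 = 290.6 kN; rupture φR_n = 0.75×0.6×450×6×234 = 284.3 kN; take 284.3 kN (rupture).
Governing: min(218.9, 284.3) = 218.9 kN → weld metal.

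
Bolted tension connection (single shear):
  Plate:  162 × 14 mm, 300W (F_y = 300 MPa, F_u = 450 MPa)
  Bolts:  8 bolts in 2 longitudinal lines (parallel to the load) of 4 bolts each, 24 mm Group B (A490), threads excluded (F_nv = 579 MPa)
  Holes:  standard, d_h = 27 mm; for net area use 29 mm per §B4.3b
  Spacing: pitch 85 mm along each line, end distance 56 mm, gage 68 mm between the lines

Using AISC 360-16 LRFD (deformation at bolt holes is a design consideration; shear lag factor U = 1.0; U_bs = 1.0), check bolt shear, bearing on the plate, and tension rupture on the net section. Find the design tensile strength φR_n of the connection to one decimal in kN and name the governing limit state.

491.4 kN (net-section rupture governs)

Bolt shear: A_b = π(24)²/4 = 452.39 mm². φR_n = 0.75 × 579 × 452.39 × 8 × 1 = 1571.6 kN.
Bearing (14 mm plate, F_u = 450 MPa): end bolts L_c = 56 − 27/2 = 42.5, R_n = min(1.2×42.5×14×450, 2.4×24×14×450) = 321.3 kN/bolt; interior L_c = 85 − 27 = 58, R_n = 362.88 kN/bolt. φR_n = 0.75 × (2×321.3 + 6×362.88) = 2114.9 kN.
Tension rupture (net): A_n = (162 − 2×29)×14 = 1456 mm² (U = 1.0, A_e = A_n). φR_n = 0.75 × 450 × 1456 = 491.4 kN.
Governing: min(1571.6, 2114.9, 491.4) = 491.4 kN → net-section rupture.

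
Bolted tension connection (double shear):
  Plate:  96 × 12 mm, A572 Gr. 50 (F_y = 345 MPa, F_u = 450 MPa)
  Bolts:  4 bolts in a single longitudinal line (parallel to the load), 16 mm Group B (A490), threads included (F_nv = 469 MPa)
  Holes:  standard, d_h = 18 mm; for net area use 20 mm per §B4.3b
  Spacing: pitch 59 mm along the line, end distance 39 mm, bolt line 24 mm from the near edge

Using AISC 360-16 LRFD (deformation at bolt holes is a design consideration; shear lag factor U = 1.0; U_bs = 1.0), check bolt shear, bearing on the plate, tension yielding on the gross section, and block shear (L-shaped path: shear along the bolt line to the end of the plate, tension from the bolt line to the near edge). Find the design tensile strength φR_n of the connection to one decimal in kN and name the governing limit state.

357.7 kN (gross-section yield governs)

Bolt shear: A_b = π(16)²/4 = 201.06 mm². φR_n = 0.75 × 469 × 201.06 × 4 × 2 = 565.8 kN.
Bearing (12 mm plate, F_u = 450 MPa): end bolts L_c = 39 − 18/2 = 30, R_n = min(1.2×30×12×450, 2.4×16×12×450) = 194.4 kN/bolt; interior L_c = 59 − 18 = 41, R_n = 207.36 kN/bolt. φR_n = 0.75 × (1×194.4 + 3×207.36) = 612.4 kN.
Tension yield (gross): A_g = 96×12 = 1152 mm². φR_n = 0.90 × 345 × 1152 = 357.7 kN.
Block shear: shear path 1×[39+3×59] = 1×216 mm, A_gv = 2592, A_nv = 1×(216 − 3.5×20)×12 = 1752 mm²; tension to near edge: (24 − 0.5×20)×12 = 168 mm². R_n = min(0.6×450×1752, 0.6×345×2592) + 1.0×450×168 = min(473.04, 536.54) + 75.6 = 548.64 kN. φR_n = 0.75 × 548.64 = 411.5 kN.
Governing: min(565.8, 612.4, 357.7, 411.5) = 357.7 kN → gross-section yield.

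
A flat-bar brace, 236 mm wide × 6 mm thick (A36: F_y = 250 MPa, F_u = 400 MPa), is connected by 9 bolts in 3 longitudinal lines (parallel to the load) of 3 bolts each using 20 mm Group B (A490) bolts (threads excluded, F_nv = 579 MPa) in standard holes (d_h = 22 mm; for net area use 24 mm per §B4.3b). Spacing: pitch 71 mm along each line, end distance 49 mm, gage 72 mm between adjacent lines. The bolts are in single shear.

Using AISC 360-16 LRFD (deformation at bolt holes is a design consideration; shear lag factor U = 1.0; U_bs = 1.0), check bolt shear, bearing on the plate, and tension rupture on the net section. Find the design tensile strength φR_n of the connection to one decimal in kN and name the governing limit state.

295.2 kN (net-section rupture governs)

Bolt shear: A_b = π(20)²/4 = 314.16 mm². φR_n = 0.75 × 579 × 314.16 × 9 × 1 = 1227.8 kN.
Bearing (6 mm plate, F_u = 400 MPa): end bolts L_c = 49 − 22/2 = 38, R_n = min(1.2×38×6×400, 2.4×20×6×400) = 109.44 kN/bolt; interior L_c = 71 − 22 = 49, R_n = 115.2 kN/bolt. φR_n = 0.75 × (3×109.44 + 6×115.2) = 764.6 kN.
Tension rupture (net): A_n = (236 − 3×24)×6 = 984 mm² (U = 1.0, A_e = A_n). φR_n = 0.75 × 400 × 984 = 295.2 kN.
Governing: min(1227.8, 764.6, 295.2) = 295.2 kN → net-section rupture.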